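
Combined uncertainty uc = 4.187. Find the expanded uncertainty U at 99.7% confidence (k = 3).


U = k * uc
U = 3 * 4.187
U = 12.5610

12.5610


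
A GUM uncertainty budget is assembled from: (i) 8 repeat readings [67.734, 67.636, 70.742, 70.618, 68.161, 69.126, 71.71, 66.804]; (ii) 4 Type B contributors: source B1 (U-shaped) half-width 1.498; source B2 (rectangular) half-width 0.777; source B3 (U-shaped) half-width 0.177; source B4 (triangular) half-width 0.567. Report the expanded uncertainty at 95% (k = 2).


mean = (67.734 + 67.636 + 70.742 + 70.618 + 68.161 + 69.126 + 71.71 + 66.804) / 8 = 69.066375
s = sqrt(sum((x - mean)^2)/(n-1)) = 1.7714727
u_A = s / sqrt(n) = 1.7714727 / sqrt(8) = 0.62631018
u_B1 = 1.498 / sqrt(2) = 1.059246
u_B2 = 0.777 / sqrt(3) = 0.44860116
u_B3 = 0.177 / sqrt(2) = 0.1251579
u_B4 = 0.567 / sqrt(6) = 0.23147678
uc = sqrt(0.62631018^2 + 1.059246^2 + 0.44860116^2 + 0.1251579^2 + 0.23147678^2) = 1.3359474
U = k * uc = 2 * 1.3359474
U = 2.6719

2.6719


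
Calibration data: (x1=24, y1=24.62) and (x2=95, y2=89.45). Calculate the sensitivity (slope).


slope = (y2 - y1) / (x2 - x1)
= (89.45 - 24.62) / (95 - 24)
= 64.8300 / 71
= 0.9131

0.9131


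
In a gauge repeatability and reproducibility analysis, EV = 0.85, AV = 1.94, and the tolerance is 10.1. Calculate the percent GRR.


GRR = sqrt(EV^2 + AV^2) = sqrt(0.85^2 + 1.94^2) = 2.1180415
%GRR = GRR / tol * 100 = 2.1180415 / 10.1 * 100
%GRR = 20.9707

20.9707


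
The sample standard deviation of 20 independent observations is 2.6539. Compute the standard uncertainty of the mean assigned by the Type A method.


u_A = s / sqrt(n)
u_A = 2.6539 / sqrt(20)
u_A = 2.6539 / 4.472136
u_A = 0.5934

0.5934


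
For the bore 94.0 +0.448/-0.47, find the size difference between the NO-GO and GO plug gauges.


GO = nominal - lower_tol (smallest hole = maximum material condition)
GO = 94.0 - 0.47 = 93.53
NO-GO = nominal + upper_tol (largest hole = least material condition)
NO-GO = 94.0 + 0.448 = 94.448
spread = NO-GO - GO = 94.448 - 93.53 = 0.9180

0.9180


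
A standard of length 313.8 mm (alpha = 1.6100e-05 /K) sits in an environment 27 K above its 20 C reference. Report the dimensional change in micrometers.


dL = L * alpha * dT
= 313.8 * 1.6100e-05 * 27
= 0.1364089 mm
dL_um = 0.1364089 * 1000 = 136.4089 um

136.4089


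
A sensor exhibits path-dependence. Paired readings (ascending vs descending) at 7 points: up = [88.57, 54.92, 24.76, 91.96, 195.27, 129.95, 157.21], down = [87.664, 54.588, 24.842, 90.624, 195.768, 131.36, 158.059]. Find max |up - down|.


|88.57 - 87.664| = 0.9060
|54.92 - 54.588| = 0.3320
|24.76 - 24.842| = 0.0820
|91.96 - 90.624| = 1.3360
|195.27 - 195.768| = 0.4980
|129.95 - 131.36| = 1.4100
|157.21 - 158.059| = 0.8490
hysteresis = max(diffs) = 1.4100

1.4100


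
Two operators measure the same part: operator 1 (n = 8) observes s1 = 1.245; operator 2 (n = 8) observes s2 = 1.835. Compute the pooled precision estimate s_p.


s_p = sqrt(((n1-1)*s1^2 + (n2-1)*s2^2) / (n1+n2-2))
numerator = (8-1)*1.245^2 + (8-1)*1.835^2 = 10.850175 + 23.570575 = 34.42075
denominator = 8 + 8 - 2 = 14
s_p^2 = 34.42075 / 14 = 2.458625
s_p = sqrt(2.458625) = 1.5680

1.5680


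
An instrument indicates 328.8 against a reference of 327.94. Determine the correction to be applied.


Correction = standard - reading
= 327.94 - 328.8
= -0.8600

-0.8600


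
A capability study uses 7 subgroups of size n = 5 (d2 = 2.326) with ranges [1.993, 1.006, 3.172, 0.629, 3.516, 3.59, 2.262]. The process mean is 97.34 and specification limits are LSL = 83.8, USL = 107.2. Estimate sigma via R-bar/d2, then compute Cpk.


R_bar = (1.993 + 1.006 + 3.172 + 0.629 + 3.516 + 3.59 + 2.262) / 7 = 2.3097143
sigma = R_bar / d2 = 2.3097143 / 2.326 = 0.99299841
Cp = (USL - LSL)/(6*sigma) = (107.2 - 83.8)/(6*0.99299841) = 3.9275
Cpu = (107.2 - 97.34)/(3*0.99299841) = 3.3098
Cpl = (97.34 - 83.8)/(3*0.99299841) = 4.5452
Cpk = min(Cpu, Cpl) = 3.3098

3.3098


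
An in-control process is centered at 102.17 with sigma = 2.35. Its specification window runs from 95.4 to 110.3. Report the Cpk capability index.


Cpu = (USL - mean) / (3*sigma) = (110.3 - 102.17) / (3*2.35) = 1.1532
Cpl = (mean - LSL) / (3*sigma) = (102.17 - 95.4) / (3*2.35) = 0.9603
Cpk = min(Cpu, Cpl) = 0.9603

0.9603


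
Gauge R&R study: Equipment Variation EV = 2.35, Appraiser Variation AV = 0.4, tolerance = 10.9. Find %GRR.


GRR = sqrt(EV^2 + AV^2) = sqrt(2.35^2 + 0.4^2) = 2.3837995
%GRR = GRR / tol * 100 = 2.3837995 / 10.9 * 100
%GRR = 21.8697

21.8697


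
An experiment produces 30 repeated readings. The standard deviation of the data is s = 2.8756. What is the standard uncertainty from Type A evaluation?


u_A = s / sqrt(n)
u_A = 2.8756 / sqrt(30)
u_A = 2.8756 / 5.4772256
u_A = 0.5250

0.5250


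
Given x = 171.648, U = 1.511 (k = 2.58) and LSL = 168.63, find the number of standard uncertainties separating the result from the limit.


u = U / k = 1.511 / 2.58 = 0.58565891
margin = |LSL - x| = |168.63 - 171.648| = 3.018
z = margin / u = 3.018 / 0.58565891
z = 5.1532

5.1532


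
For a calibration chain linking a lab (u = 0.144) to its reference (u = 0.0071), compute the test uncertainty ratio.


TUR = u_lab / u_ref
= 0.144 / 0.0071
= 20.2817

20.2817


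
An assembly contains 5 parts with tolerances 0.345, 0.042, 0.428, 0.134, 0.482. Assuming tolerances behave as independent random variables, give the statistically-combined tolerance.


RSS = sqrt(0.345^2 + 0.042^2 + 0.428^2 + 0.134^2 + 0.482^2)
= sqrt(0.554253)
= 0.7445

0.7445


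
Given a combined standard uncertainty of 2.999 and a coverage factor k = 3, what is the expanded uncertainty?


U = k * uc
U = 3 * 2.999
U = 8.9970

8.9970


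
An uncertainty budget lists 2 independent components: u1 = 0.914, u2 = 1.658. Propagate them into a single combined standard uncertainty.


uc = sqrt(0.914^2 + 1.658^2)
uc = sqrt(3.58436)
uc = 1.8932

1.8932


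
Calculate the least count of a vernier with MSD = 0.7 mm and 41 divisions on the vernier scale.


LC = MSD / n_div
= 0.7 / 41
= 0.0171

0.0171


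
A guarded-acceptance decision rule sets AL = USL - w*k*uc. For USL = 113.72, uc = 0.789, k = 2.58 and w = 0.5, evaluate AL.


U = k * uc = 2.58 * 0.789 = 2.03562
guard band g = w * U = 0.5 * 2.03562 = 1.01781
AL = USL - g = 113.72 - 1.01781
AL = 112.7022

112.7022


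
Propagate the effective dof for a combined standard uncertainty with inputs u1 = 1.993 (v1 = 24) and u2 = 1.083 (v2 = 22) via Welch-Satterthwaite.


uc = sqrt(u1^2 + u2^2) = sqrt(1.993^2 + 1.083^2) = 2.2682456
v_eff = uc^4 / (u1^4/v1 + u2^4/v2)
= 2.2682456^4 / (1.993^4/24 + 1.083^4/22)
= 26.470388 / 0.71991261
v_eff = 36.7689

36.7689


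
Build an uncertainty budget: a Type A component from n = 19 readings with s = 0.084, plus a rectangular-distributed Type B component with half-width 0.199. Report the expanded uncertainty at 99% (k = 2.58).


u_A = s / sqrt(n) = 0.084 / sqrt(19) = 0.019270922
u_B = half_width / sqrt(3) = 0.199 / sqrt(3) = 0.1148927
uc = sqrt(u_A^2 + u_B^2) = sqrt(0.019270922^2 + 0.1148927^2) = 0.11649764
U = k * uc = 2.58 * 0.11649764
U = 0.3006

0.3006


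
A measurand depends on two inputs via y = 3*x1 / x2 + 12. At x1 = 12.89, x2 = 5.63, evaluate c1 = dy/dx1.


y = 3*x1 / x2 + 12
dy/dx1 = 3/x2
Evaluate at x2 = 5.63: c1 = 3 / 5.63
c1 = 0.5329

0.5329


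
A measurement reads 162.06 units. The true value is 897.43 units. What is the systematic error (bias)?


Systematic error = measured - true
= 162.06 - 897.43
= -735.3700

-735.3700


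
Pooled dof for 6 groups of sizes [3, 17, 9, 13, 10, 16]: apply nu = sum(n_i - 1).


nu = sum_i (n_i - 1)
nu = ((3 - 1) + (17 - 1) + (9 - 1) + (13 - 1) + (10 - 1) + (16 - 1))
nu = 2 + 16 + 8 + 12 + 9 + 15
nu = 62

62


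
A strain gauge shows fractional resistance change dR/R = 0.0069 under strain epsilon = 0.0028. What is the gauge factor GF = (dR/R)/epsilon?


GF = (dR/R) / epsilon
= 0.0069 / 0.0028
= 2.4643

2.4643


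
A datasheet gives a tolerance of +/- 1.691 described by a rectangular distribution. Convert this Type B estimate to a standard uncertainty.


u_B = half_width / sqrt(3)
u_B = 1.691 / 1.7320508
u_B = 0.9763

0.9763


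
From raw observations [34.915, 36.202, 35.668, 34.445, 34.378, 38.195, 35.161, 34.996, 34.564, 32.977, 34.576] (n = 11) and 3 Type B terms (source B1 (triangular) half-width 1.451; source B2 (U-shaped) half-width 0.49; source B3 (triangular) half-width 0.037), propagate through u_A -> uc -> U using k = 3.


mean = (34.915 + 36.202 + 35.668 + 34.445 + 34.378 + 38.195 + 35.161 + 34.996 + 34.564 + 32.977 + 34.576) / 11 = 35.09790909
s = sqrt(sum((x - mean)^2)/(n-1)) = 1.3108805
u_A = s / sqrt(n) = 1.3108805 / sqrt(11) = 0.39524534
u_B1 = 1.451 / sqrt(6) = 0.59236827
u_B2 = 0.49 / sqrt(2) = 0.34648232
u_B3 = 0.037 / sqrt(6) = 0.015105187
uc = sqrt(0.39524534^2 + 0.59236827^2 + 0.34648232^2 + 0.015105187^2) = 0.79208409
U = k * uc = 3 * 0.79208409
U = 2.3763

2.3763


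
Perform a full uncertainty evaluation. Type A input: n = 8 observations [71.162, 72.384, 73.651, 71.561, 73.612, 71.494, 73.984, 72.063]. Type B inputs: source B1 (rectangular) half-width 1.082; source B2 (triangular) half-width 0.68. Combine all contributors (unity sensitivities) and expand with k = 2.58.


mean = (71.162 + 72.384 + 73.651 + 71.561 + 73.612 + 71.494 + 73.984 + 72.063) / 8 = 72.488875
s = sqrt(sum((x - mean)^2)/(n-1)) = 1.1116935
u_A = s / sqrt(n) = 1.1116935 / sqrt(8) = 0.39304301
u_B1 = 1.082 / sqrt(3) = 0.62469299
u_B2 = 0.68 / sqrt(6) = 0.27760884
uc = sqrt(0.39304301^2 + 0.62469299^2 + 0.27760884^2) = 0.78853713
U = k * uc = 2.58 * 0.78853713
U = 2.0344

2.0344


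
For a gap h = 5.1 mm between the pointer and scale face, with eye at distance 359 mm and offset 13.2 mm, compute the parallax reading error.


error = h * offset / d
= 5.1 * 13.2 / 359
= 0.1875

0.1875


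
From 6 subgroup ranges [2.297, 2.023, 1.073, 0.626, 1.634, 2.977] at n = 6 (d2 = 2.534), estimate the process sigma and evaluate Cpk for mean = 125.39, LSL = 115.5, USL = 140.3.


R_bar = (2.297 + 2.023 + 1.073 + 0.626 + 1.634 + 2.977) / 6 = 1.7716667
sigma = R_bar / d2 = 1.7716667 / 2.534 = 0.69915813
Cp = (USL - LSL)/(6*sigma) = (140.3 - 115.5)/(6*0.69915813) = 5.9119
Cpu = (140.3 - 125.39)/(3*0.69915813) = 7.1085
Cpl = (125.39 - 115.5)/(3*0.69915813) = 4.7152
Cpk = min(Cpu, Cpl) = 4.7152

4.7152


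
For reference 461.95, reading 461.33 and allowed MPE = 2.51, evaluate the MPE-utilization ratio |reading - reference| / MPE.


e = indication - reference = 461.33 - 461.95 = -0.6200
|e| = 0.6200
ratio = |e| / MPE = 0.6200 / 2.51
ratio = 0.2470

0.2470


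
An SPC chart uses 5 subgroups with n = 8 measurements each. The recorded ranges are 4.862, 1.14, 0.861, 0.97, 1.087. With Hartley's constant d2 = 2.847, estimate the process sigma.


R_bar = (4.862 + 1.14 + 0.861 + 0.97 + 1.087) / 5
R_bar = 8.92 / 5 = 1.784
sigma_hat = R_bar / d2 = 1.784 / 2.847 = 0.6266

0.6266


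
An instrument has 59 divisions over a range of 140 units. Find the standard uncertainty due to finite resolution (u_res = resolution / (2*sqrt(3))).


resolution = range / divisions
resolution = 140 / 59 = 2.3728814
u_res = resolution / (2*sqrt(3))
u_res = 2.3728814 / 3.4641016
u_res = 0.6850

0.6850


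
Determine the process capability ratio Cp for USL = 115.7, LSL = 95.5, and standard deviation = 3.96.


Cp = (USL - LSL) / (6 * sigma)
= (115.7 - 95.5) / (6 * 3.96)
= 20.2000 / 23.7600
= 0.8502

0.8502


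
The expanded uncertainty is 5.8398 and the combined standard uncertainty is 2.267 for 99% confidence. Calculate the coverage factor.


k = U / uc
k = 5.8398 / 2.267
k = 2.576

2.576


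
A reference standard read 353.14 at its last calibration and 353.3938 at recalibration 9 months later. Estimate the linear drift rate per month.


rate = (v2 - v1) / months
= (353.3938 - 353.14) / 9
= 0.2538 / 9
= 0.0282

0.0282


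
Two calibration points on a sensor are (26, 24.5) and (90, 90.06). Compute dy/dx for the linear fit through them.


slope = (y2 - y1) / (x2 - x1)
= (90.06 - 24.5) / (90 - 26)
= 65.5600 / 64
= 1.0244

1.0244


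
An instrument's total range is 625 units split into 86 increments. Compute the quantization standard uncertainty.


resolution = range / divisions
resolution = 625 / 86 = 7.2674419
u_res = resolution / (2*sqrt(3))
u_res = 7.2674419 / 3.4641016
u_res = 2.0979

2.0979


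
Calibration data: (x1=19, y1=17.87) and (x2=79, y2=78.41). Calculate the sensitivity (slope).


slope = (y2 - y1) / (x2 - x1)
= (78.41 - 17.87) / (79 - 19)
= 60.5400 / 60
= 1.0090

1.0090


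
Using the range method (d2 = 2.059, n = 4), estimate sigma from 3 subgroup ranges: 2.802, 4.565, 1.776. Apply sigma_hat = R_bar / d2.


R_bar = (2.802 + 4.565 + 1.776) / 3
R_bar = 9.143 / 3 = 3.0476667
sigma_hat = R_bar / d2 = 3.0476667 / 2.059 = 1.4802

1.4802


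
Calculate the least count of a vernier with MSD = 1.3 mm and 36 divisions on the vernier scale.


LC = MSD / n_div
= 1.3 / 36
= 0.0361

0.0361


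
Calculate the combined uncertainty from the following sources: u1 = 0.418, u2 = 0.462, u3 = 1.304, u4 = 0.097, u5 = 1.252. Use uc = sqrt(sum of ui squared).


uc = sqrt(0.418^2 + 0.462^2 + 1.304^2 + 0.097^2 + 1.252^2)
uc = sqrt(3.665497)
uc = 1.9145

1.9145


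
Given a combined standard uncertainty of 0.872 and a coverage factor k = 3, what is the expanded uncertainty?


U = k * uc
U = 3 * 0.872
U = 2.6160

2.6160


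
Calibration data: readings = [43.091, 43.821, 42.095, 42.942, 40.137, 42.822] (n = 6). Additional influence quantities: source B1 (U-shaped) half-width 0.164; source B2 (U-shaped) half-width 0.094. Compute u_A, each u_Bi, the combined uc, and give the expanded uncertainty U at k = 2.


mean = (43.091 + 43.821 + 42.095 + 42.942 + 40.137 + 42.822) / 6 = 42.48466667
s = sqrt(sum((x - mean)^2)/(n-1)) = 1.2759117
u_A = s / sqrt(n) = 1.2759117 / sqrt(6) = 0.52088877
u_B1 = 0.164 / sqrt(2) = 0.11596551
u_B2 = 0.094 / sqrt(2) = 0.066468037
uc = sqrt(0.52088877^2 + 0.11596551^2 + 0.066468037^2) = 0.53776492
U = k * uc = 2 * 0.53776492
U = 1.0755

1.0755


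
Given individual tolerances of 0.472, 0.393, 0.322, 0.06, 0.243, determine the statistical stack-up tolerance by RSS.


RSS = sqrt(0.472^2 + 0.393^2 + 0.322^2 + 0.06^2 + 0.243^2)
= sqrt(0.543566)
= 0.7373

0.7373


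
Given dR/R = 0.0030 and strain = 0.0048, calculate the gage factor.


GF = (dR/R) / epsilon
= 0.0030 / 0.0048
= 0.6250

0.6250


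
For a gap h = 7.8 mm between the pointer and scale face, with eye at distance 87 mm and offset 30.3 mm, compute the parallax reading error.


error = h * offset / d
= 7.8 * 30.3 / 87
= 2.7166

2.7166


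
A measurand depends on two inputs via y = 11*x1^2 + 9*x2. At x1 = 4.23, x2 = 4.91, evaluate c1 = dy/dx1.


y = 11*x1^2 + 9*x2
dy/dx1 = 2*11*x1
Evaluate at x1 = 4.23: c1 = 22 * 4.23
c1 = 93.0600

93.0600


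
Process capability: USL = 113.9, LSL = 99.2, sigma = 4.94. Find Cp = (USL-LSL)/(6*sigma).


Cp = (USL - LSL) / (6 * sigma)
= (113.9 - 99.2) / (6 * 4.94)
= 14.7000 / 29.6400
= 0.4960

0.4960


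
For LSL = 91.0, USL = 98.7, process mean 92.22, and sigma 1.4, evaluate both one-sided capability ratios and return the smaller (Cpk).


Cpu = (USL - mean) / (3*sigma) = (98.7 - 92.22) / (3*1.4) = 1.5429
Cpl = (mean - LSL) / (3*sigma) = (92.22 - 91.0) / (3*1.4) = 0.2905
Cpk = min(Cpu, Cpl) = 0.2905

0.2905


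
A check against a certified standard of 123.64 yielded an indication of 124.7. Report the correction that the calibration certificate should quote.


Correction = standard - reading
= 123.64 - 124.7
= -1.0600

-1.0600


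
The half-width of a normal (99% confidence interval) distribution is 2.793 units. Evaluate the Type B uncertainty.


u_B = half_width / 2.576
u_B = 2.793 / 2.576
u_B = 1.0842

1.0842


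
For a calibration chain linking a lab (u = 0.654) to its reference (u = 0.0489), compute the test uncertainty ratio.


TUR = u_lab / u_ref
= 0.654 / 0.0489
= 13.3742

13.3742


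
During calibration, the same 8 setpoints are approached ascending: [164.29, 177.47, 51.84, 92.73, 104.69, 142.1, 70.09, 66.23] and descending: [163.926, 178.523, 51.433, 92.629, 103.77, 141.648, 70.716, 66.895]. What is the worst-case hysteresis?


|164.29 - 163.926| = 0.3640
|177.47 - 178.523| = 1.0530
|51.84 - 51.433| = 0.4070
|92.73 - 92.629| = 0.1010
|104.69 - 103.77| = 0.9200
|142.1 - 141.648| = 0.4520
|70.09 - 70.716| = 0.6260
|66.23 - 66.895| = 0.6650
hysteresis = max(diffs) = 1.0530

1.0530


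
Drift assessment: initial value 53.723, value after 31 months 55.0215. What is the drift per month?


rate = (v2 - v1) / months
= (55.0215 - 53.723) / 31
= 1.2985 / 31
= 0.0419

0.0419


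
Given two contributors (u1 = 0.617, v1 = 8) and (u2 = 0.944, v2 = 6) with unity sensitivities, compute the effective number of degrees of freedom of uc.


uc = sqrt(u1^2 + u2^2) = sqrt(0.617^2 + 0.944^2) = 1.1277522
v_eff = uc^4 / (u1^4/v1 + u2^4/v2)
= 1.1277522^4 / (0.617^4/8 + 0.944^4/6)
= 1.6175389 / 0.15046941
v_eff = 10.7500

10.7500


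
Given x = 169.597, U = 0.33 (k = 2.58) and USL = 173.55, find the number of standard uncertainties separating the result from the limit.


u = U / k = 0.33 / 2.58 = 0.12790698
margin = |USL - x| = |173.55 - 169.597| = 3.953
z = margin / u = 3.953 / 0.12790698
z = 30.9053

30.9053


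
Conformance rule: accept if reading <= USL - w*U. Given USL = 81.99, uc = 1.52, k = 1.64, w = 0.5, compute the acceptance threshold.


U = k * uc = 1.64 * 1.52 = 2.4928
guard band g = w * U = 0.5 * 2.4928 = 1.2464
AL = USL - g = 81.99 - 1.2464
AL = 80.7436

80.7436


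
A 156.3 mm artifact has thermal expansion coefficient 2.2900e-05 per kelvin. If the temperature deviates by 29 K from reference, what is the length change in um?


dL = L * alpha * dT
= 156.3 * 2.2900e-05 * 29
= 0.1037988 mm
dL_um = 0.1037988 * 1000 = 103.7988 um

103.7988


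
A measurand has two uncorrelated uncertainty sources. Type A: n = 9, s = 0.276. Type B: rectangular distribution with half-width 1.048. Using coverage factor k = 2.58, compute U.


u_A = s / sqrt(n) = 0.276 / sqrt(9) = 0.092
u_B = half_width / sqrt(3) = 1.048 / sqrt(3) = 0.60506308
uc = sqrt(u_A^2 + u_B^2) = sqrt(0.092^2 + 0.60506308^2) = 0.61201743
U = k * uc = 2.58 * 0.61201743
U = 1.5790

1.5790


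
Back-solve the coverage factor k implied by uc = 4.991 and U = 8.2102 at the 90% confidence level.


k = U / uc
k = 8.2102 / 4.991
k = 1.645

1.645


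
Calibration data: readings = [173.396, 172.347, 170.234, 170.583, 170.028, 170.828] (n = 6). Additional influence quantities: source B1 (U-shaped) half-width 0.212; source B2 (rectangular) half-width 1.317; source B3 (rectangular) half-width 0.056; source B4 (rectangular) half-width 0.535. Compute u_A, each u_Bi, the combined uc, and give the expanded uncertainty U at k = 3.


mean = (173.396 + 172.347 + 170.234 + 170.583 + 170.028 + 170.828) / 6 = 171.236
s = sqrt(sum((x - mean)^2)/(n-1)) = 1.3383618
u_A = s / sqrt(n) = 1.3383618 / sqrt(6) = 0.54638392
u_B1 = 0.212 / sqrt(2) = 0.14990664
u_B2 = 1.317 / sqrt(3) = 0.7603703
u_B3 = 0.056 / sqrt(3) = 0.032331615
u_B4 = 0.535 / sqrt(3) = 0.30888239
uc = sqrt(0.54638392^2 + 0.14990664^2 + 0.7603703^2 + 0.032331615^2 + 0.30888239^2) = 0.99780962
U = k * uc = 3 * 0.99780962
U = 2.9934

2.9934


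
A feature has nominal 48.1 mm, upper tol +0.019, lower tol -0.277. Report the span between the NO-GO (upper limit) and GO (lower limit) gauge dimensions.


GO = nominal - lower_tol (smallest hole = maximum material condition)
GO = 48.1 - 0.277 = 47.823
NO-GO = nominal + upper_tol (largest hole = least material condition)
NO-GO = 48.1 + 0.019 = 48.119
spread = NO-GO - GO = 48.119 - 47.823 = 0.2960

0.2960


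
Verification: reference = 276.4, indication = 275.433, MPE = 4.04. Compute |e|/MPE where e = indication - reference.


e = indication - reference = 275.433 - 276.4 = -0.9670
|e| = 0.9670
ratio = |e| / MPE = 0.9670 / 4.04
ratio = 0.2394

0.2394


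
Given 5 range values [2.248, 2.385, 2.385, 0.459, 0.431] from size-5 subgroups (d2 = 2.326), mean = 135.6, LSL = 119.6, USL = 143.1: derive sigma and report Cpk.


R_bar = (2.248 + 2.385 + 2.385 + 0.459 + 0.431) / 5 = 1.5816
sigma = R_bar / d2 = 1.5816 / 2.326 = 0.67996561
Cp = (USL - LSL)/(6*sigma) = (143.1 - 119.6)/(6*0.67996561) = 5.7601
Cpu = (143.1 - 135.6)/(3*0.67996561) = 3.6767
Cpl = (135.6 - 119.6)/(3*0.67996561) = 7.8435
Cpk = min(Cpu, Cpl) = 3.6767

3.6767


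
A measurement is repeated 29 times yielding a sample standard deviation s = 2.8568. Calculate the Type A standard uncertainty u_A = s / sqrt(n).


u_A = s / sqrt(n)
u_A = 2.8568 / sqrt(29)
u_A = 2.8568 / 5.3851648
u_A = 0.5305

0.5305


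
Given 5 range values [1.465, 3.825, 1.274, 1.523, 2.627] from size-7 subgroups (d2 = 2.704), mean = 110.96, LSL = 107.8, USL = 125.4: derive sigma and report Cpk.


R_bar = (1.465 + 3.825 + 1.274 + 1.523 + 2.627) / 5 = 2.1428
sigma = R_bar / d2 = 2.1428 / 2.704 = 0.79245562
Cp = (USL - LSL)/(6*sigma) = (125.4 - 107.8)/(6*0.79245562) = 3.7016
Cpu = (125.4 - 110.96)/(3*0.79245562) = 6.0739
Cpl = (110.96 - 107.8)/(3*0.79245562) = 1.3292
Cpk = min(Cpu, Cpl) = 1.3292

1.3292


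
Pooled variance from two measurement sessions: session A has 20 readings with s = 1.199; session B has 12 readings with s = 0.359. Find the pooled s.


s_p = sqrt(((n1-1)*s1^2 + (n2-1)*s2^2) / (n1+n2-2))
numerator = (20-1)*1.199^2 + (12-1)*0.359^2 = 27.314419 + 1.417691 = 28.73211
denominator = 20 + 12 - 2 = 30
s_p^2 = 28.73211 / 30 = 0.957737
s_p = sqrt(0.957737) = 0.9786

0.9786


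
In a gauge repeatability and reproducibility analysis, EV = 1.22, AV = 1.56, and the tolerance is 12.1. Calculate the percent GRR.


GRR = sqrt(EV^2 + AV^2) = sqrt(1.22^2 + 1.56^2) = 1.980404
%GRR = GRR / tol * 100 = 1.980404 / 12.1 * 100
%GRR = 16.3670

16.3670


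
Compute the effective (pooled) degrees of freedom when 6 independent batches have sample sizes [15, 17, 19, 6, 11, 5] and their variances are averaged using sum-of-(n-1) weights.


nu = sum_i (n_i - 1)
nu = ((15 - 1) + (17 - 1) + (19 - 1) + (6 - 1) + (11 - 1) + (5 - 1))
nu = 14 + 16 + 18 + 5 + 10 + 4
nu = 67

67


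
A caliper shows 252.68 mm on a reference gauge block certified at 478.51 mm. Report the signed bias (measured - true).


Systematic error = measured - true
= 252.68 - 478.51
= -225.8300

-225.8300


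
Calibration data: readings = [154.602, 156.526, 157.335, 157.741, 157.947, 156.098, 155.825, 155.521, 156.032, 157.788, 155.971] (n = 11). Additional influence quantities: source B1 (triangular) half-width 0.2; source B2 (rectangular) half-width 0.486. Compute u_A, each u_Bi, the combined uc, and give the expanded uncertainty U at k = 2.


mean = (154.602 + 156.526 + 157.335 + 157.741 + 157.947 + 156.098 + 155.825 + 155.521 + 156.032 + 157.788 + 155.971) / 11 = 156.4896364
s = sqrt(sum((x - mean)^2)/(n-1)) = 1.0801154
u_A = s / sqrt(n) = 1.0801154 / sqrt(11) = 0.32566705
u_B1 = 0.2 / sqrt(6) = 0.081649658
u_B2 = 0.486 / sqrt(3) = 0.28059223
uc = sqrt(0.32566705^2 + 0.081649658^2 + 0.28059223^2) = 0.43755879
U = k * uc = 2 * 0.43755879
U = 0.8751

0.8751


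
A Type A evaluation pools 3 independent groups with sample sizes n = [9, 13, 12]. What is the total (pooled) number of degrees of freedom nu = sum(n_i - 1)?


nu = sum_i (n_i - 1)
nu = ((9 - 1) + (13 - 1) + (12 - 1))
nu = 8 + 12 + 11
nu = 31

31


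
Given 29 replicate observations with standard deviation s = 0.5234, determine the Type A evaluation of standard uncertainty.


u_A = s / sqrt(n)
u_A = 0.5234 / sqrt(29)
u_A = 0.5234 / 5.3851648
u_A = 0.0972

0.0972


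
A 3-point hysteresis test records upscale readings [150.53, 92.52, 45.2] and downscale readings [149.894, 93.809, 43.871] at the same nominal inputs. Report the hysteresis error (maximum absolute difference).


|150.53 - 149.894| = 0.6360
|92.52 - 93.809| = 1.2890
|45.2 - 43.871| = 1.3290
hysteresis = max(diffs) = 1.3290

1.3290


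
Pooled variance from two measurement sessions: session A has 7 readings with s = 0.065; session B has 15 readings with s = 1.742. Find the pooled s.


s_p = sqrt(((n1-1)*s1^2 + (n2-1)*s2^2) / (n1+n2-2))
numerator = (7-1)*0.065^2 + (15-1)*1.742^2 = 0.02535 + 42.483896 = 42.509246
denominator = 7 + 15 - 2 = 20
s_p^2 = 42.509246 / 20 = 2.1254623
s_p = sqrt(2.1254623) = 1.4579

1.4579


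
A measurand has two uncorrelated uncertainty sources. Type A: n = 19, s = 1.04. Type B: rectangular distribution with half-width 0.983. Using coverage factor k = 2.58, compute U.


u_A = s / sqrt(n) = 1.04 / sqrt(19) = 0.23859236
u_B = half_width / sqrt(3) = 0.983 / sqrt(3) = 0.56753531
uc = sqrt(u_A^2 + u_B^2) = sqrt(0.23859236^2 + 0.56753531^2) = 0.61564815
U = k * uc = 2.58 * 0.61564815
U = 1.5884

1.5884


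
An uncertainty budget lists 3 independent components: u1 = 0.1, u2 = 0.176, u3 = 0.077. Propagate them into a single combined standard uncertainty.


uc = sqrt(0.1^2 + 0.176^2 + 0.077^2)
uc = sqrt(0.046905)
uc = 0.2166

0.2166


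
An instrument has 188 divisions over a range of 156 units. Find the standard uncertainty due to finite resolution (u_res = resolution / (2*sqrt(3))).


resolution = range / divisions
resolution = 156 / 188 = 0.82978723
u_res = resolution / (2*sqrt(3))
u_res = 0.82978723 / 3.4641016
u_res = 0.2395

0.2395


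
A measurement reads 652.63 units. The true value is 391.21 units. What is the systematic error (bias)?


Systematic error = measured - true
= 652.63 - 391.21
= 261.4200

261.4200


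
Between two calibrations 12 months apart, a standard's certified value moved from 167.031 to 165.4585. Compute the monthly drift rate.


rate = (v2 - v1) / months
= (165.4585 - 167.031) / 12
= -1.5725 / 12
= -0.1310

-0.1310


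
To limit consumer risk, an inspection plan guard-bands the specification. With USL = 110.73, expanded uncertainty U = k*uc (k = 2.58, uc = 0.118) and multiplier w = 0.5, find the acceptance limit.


U = k * uc = 2.58 * 0.118 = 0.30444
guard band g = w * U = 0.5 * 0.30444 = 0.15222
AL = USL - g = 110.73 - 0.15222
AL = 110.5778

110.5778


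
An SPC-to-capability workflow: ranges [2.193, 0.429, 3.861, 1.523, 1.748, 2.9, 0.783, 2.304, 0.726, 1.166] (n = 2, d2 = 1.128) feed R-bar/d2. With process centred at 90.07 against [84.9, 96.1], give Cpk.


R_bar = (2.193 + 0.429 + 3.861 + 1.523 + 1.748 + 2.9 + 0.783 + 2.304 + 0.726 + 1.166) / 10 = 1.7633
sigma = R_bar / d2 = 1.7633 / 1.128 = 1.5632092
Cp = (USL - LSL)/(6*sigma) = (96.1 - 84.9)/(6*1.5632092) = 1.1941
Cpu = (96.1 - 90.07)/(3*1.5632092) = 1.2858
Cpl = (90.07 - 84.9)/(3*1.5632092) = 1.1024
Cpk = min(Cpu, Cpl) = 1.1024

1.1024


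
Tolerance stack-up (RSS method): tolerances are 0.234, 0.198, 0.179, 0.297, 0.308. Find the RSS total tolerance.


RSS = sqrt(0.234^2 + 0.198^2 + 0.179^2 + 0.297^2 + 0.308^2)
= sqrt(0.309074)
= 0.5559

0.5559


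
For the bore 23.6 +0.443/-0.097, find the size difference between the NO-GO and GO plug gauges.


GO = nominal - lower_tol (smallest hole = maximum material condition)
GO = 23.6 - 0.097 = 23.503
NO-GO = nominal + upper_tol (largest hole = least material condition)
NO-GO = 23.6 + 0.443 = 24.043
spread = NO-GO - GO = 24.043 - 23.503 = 0.5400

0.5400


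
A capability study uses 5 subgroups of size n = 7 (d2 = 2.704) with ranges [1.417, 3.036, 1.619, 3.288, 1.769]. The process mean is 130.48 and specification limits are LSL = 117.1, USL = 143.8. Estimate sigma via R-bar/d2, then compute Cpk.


R_bar = (1.417 + 3.036 + 1.619 + 3.288 + 1.769) / 5 = 2.2258
sigma = R_bar / d2 = 2.2258 / 2.704 = 0.82315089
Cp = (USL - LSL)/(6*sigma) = (143.8 - 117.1)/(6*0.82315089) = 5.4061
Cpu = (143.8 - 130.48)/(3*0.82315089) = 5.3939
Cpl = (130.48 - 117.1)/(3*0.82315089) = 5.4182
Cpk = min(Cpu, Cpl) = 5.3939

5.3939


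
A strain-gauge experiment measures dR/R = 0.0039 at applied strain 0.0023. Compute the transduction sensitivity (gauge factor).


GF = (dR/R) / epsilon
= 0.0039 / 0.0023
= 1.6957

1.6957


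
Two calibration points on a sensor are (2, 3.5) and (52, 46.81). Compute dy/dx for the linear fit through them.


slope = (y2 - y1) / (x2 - x1)
= (46.81 - 3.5) / (52 - 2)
= 43.3100 / 50
= 0.8662

0.8662


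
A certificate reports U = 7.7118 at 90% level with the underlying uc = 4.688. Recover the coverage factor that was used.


k = U / uc
k = 7.7118 / 4.688
k = 1.645

1.645


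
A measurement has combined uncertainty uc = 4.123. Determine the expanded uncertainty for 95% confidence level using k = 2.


U = k * uc
U = 2 * 4.123
U = 8.2460

8.2460


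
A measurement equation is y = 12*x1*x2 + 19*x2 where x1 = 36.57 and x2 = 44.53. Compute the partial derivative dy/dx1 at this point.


y = 12*x1*x2 + 19*x2
dy/dx1 = 12*x2
Evaluate at x2 = 44.53: c1 = 12 * 44.53
c1 = 534.3600

534.3600


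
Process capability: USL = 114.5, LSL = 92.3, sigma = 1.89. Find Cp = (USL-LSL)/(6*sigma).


Cp = (USL - LSL) / (6 * sigma)
= (114.5 - 92.3) / (6 * 1.89)
= 22.2000 / 11.3400
= 1.9577

1.9577


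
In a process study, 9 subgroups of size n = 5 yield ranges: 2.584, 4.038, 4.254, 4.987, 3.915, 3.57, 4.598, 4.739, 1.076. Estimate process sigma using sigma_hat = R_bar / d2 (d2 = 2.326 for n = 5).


R_bar = (2.584 + 4.038 + 4.254 + 4.987 + 3.915 + 3.57 + 4.598 + 4.739 + 1.076) / 9
R_bar = 33.761 / 9 = 3.7512222
sigma_hat = R_bar / d2 = 3.7512222 / 2.326 = 1.6127

1.6127


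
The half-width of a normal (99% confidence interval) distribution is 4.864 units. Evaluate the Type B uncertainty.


u_B = half_width / 2.576
u_B = 4.864 / 2.576
u_B = 1.8882

1.8882


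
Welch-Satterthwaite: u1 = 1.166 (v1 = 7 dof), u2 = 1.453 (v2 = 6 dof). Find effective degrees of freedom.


uc = sqrt(u1^2 + u2^2) = sqrt(1.166^2 + 1.453^2) = 1.8629989
v_eff = uc^4 / (u1^4/v1 + u2^4/v2)
= 1.8629989^4 / (1.166^4/7 + 1.453^4/6)
= 12.046209 / 1.0069233
v_eff = 11.9634

11.9634


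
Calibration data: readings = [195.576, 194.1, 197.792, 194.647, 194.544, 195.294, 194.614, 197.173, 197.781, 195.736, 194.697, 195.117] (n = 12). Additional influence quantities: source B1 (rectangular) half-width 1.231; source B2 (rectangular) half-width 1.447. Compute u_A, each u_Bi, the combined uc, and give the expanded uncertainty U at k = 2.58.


mean = (195.576 + 194.1 + 197.792 + 194.647 + 194.544 + 195.294 + 194.614 + 197.173 + 197.781 + 195.736 + 194.697 + 195.117) / 12 = 195.58925
s = sqrt(sum((x - mean)^2)/(n-1)) = 1.2947978
u_A = s / sqrt(n) = 1.2947978 / sqrt(12) = 0.37377593
u_B1 = 1.231 / sqrt(3) = 0.71071818
u_B2 = 1.447 / sqrt(3) = 0.83542584
uc = sqrt(0.37377593^2 + 0.71071818^2 + 0.83542584^2) = 1.1587774
U = k * uc = 2.58 * 1.1587774
U = 2.9896

2.9896


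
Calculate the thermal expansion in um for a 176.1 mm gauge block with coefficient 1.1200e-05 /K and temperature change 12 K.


dL = L * alpha * dT
= 176.1 * 1.1200e-05 * 12
= 0.0236678 mm
dL_um = 0.0236678 * 1000 = 23.6678 um

23.6678


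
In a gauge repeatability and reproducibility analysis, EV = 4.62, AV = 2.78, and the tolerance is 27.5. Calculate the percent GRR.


GRR = sqrt(EV^2 + AV^2) = sqrt(4.62^2 + 2.78^2) = 5.3919199
%GRR = GRR / tol * 100 = 5.3919199 / 27.5 * 100
%GRR = 19.6070

19.6070


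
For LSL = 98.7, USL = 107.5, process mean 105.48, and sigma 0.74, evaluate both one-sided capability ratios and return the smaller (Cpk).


Cpu = (USL - mean) / (3*sigma) = (107.5 - 105.48) / (3*0.74) = 0.9099
Cpl = (mean - LSL) / (3*sigma) = (105.48 - 98.7) / (3*0.74) = 3.0541
Cpk = min(Cpu, Cpl) = 0.9099

0.9099


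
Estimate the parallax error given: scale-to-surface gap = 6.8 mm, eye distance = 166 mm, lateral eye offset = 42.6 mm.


error = h * offset / d
= 6.8 * 42.6 / 166
= 1.7451

1.7451


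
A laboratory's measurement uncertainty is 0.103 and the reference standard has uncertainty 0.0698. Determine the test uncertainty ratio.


TUR = u_lab / u_ref
= 0.103 / 0.0698
= 1.4756

1.4756


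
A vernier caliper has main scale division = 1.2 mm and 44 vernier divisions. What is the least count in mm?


LC = MSD / n_div
= 1.2 / 44
= 0.0273

0.0273


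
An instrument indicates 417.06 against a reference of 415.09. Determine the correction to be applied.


Correction = standard - reading
= 415.09 - 417.06
= -1.9700

-1.9700


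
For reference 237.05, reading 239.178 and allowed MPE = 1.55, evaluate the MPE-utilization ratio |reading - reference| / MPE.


e = indication - reference = 239.178 - 237.05 = 2.1280
|e| = 2.1280
ratio = |e| / MPE = 2.1280 / 1.55
ratio = 1.3729

1.3729


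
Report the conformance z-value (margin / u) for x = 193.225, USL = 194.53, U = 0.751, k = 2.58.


u = U / k = 0.751 / 2.58 = 0.29108527
margin = |USL - x| = |194.53 - 193.225| = 1.305
z = margin / u = 1.305 / 0.29108527
z = 4.4832

4.4832


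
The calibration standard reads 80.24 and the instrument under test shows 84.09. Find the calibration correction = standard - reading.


Correction = standard - reading
= 80.24 - 84.09
= -3.8500

-3.8500


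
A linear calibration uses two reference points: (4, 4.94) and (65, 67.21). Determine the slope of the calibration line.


slope = (y2 - y1) / (x2 - x1)
= (67.21 - 4.94) / (65 - 4)
= 62.2700 / 61
= 1.0208

1.0208


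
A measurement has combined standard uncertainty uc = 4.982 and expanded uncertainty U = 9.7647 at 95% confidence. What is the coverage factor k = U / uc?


k = U / uc
k = 9.7647 / 4.982
k = 1.96

1.96


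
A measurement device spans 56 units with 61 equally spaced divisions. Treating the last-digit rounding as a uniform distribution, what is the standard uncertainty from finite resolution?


resolution = range / divisions
resolution = 56 / 61 = 0.91803279
u_res = resolution / (2*sqrt(3))
u_res = 0.91803279 / 3.4641016
u_res = 0.2650

0.2650


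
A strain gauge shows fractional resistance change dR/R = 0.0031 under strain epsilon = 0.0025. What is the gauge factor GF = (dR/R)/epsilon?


GF = (dR/R) / epsilon
= 0.0031 / 0.0025
= 1.2400

1.2400


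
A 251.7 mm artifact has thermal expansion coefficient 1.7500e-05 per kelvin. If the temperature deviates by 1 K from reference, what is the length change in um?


dL = L * alpha * dT
= 251.7 * 1.7500e-05 * 1
= 0.0044047 mm
dL_um = 0.0044047 * 1000 = 4.4047 um

4.4047


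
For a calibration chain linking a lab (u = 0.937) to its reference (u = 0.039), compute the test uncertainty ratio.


TUR = u_lab / u_ref
= 0.937 / 0.039
= 24.0256

24.0256


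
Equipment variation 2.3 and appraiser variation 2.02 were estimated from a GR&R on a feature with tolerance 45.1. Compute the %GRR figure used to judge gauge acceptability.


GRR = sqrt(EV^2 + AV^2) = sqrt(2.3^2 + 2.02^2) = 3.0611109
%GRR = GRR / tol * 100 = 3.0611109 / 45.1 * 100
%GRR = 6.7874

6.7874


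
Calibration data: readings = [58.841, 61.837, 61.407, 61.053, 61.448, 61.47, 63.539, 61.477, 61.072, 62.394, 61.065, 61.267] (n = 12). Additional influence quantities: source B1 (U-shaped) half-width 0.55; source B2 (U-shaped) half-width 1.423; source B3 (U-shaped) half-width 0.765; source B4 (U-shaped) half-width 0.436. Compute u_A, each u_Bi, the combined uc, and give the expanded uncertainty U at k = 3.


mean = (58.841 + 61.837 + 61.407 + 61.053 + 61.448 + 61.47 + 63.539 + 61.477 + 61.072 + 62.394 + 61.065 + 61.267) / 12 = 61.40583333
s = sqrt(sum((x - mean)^2)/(n-1)) = 1.0733756
u_A = s / sqrt(n) = 1.0733756 / sqrt(12) = 0.30985685
u_B1 = 0.55 / sqrt(2) = 0.38890873
u_B2 = 1.423 / sqrt(2) = 1.0062129
u_B3 = 0.765 / sqrt(2) = 0.54093669
u_B4 = 0.436 / sqrt(2) = 0.30829856
uc = sqrt(0.30985685^2 + 0.38890873^2 + 1.0062129^2 + 0.54093669^2 + 0.30829856^2) = 1.2835054
U = k * uc = 3 * 1.2835054
U = 3.8505

3.8505


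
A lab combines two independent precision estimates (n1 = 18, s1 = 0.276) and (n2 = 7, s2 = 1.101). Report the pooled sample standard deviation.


s_p = sqrt(((n1-1)*s1^2 + (n2-1)*s2^2) / (n1+n2-2))
numerator = (18-1)*0.276^2 + (7-1)*1.101^2 = 1.294992 + 7.273206 = 8.568198
denominator = 18 + 7 - 2 = 23
s_p^2 = 8.568198 / 23 = 0.37253035
s_p = sqrt(0.37253035) = 0.6104

0.6104


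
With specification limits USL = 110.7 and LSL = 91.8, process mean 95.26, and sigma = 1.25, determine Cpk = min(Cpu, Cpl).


Cpu = (USL - mean) / (3*sigma) = (110.7 - 95.26) / (3*1.25) = 4.1173
Cpl = (mean - LSL) / (3*sigma) = (95.26 - 91.8) / (3*1.25) = 0.9227
Cpk = min(Cpu, Cpl) = 0.9227

0.9227


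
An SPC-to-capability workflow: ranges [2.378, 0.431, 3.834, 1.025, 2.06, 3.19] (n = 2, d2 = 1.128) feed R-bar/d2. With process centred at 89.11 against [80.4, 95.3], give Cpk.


R_bar = (2.378 + 0.431 + 3.834 + 1.025 + 2.06 + 3.19) / 6 = 2.153
sigma = R_bar / d2 = 2.153 / 1.128 = 1.9086879
Cp = (USL - LSL)/(6*sigma) = (95.3 - 80.4)/(6*1.9086879) = 1.3011
Cpu = (95.3 - 89.11)/(3*1.9086879) = 1.0810
Cpl = (89.11 - 80.4)/(3*1.9086879) = 1.5211
Cpk = min(Cpu, Cpl) = 1.0810

1.0810


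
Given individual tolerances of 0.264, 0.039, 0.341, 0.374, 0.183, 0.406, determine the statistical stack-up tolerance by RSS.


RSS = sqrt(0.264^2 + 0.039^2 + 0.341^2 + 0.374^2 + 0.183^2 + 0.406^2)
= sqrt(0.525699)
= 0.7251

0.7251


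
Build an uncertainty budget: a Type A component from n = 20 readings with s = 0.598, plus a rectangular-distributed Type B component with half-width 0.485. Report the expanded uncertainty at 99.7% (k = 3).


u_A = s / sqrt(n) = 0.598 / sqrt(20) = 0.13371687
u_B = half_width / sqrt(3) = 0.485 / sqrt(3) = 0.28001488
uc = sqrt(u_A^2 + u_B^2) = sqrt(0.13371687^2 + 0.28001488^2) = 0.31030394
U = k * uc = 3 * 0.31030394
U = 0.9309

0.9309


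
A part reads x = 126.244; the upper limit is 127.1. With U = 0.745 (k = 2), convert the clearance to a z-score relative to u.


u = U / k = 0.745 / 2 = 0.3725
margin = |USL - x| = |127.1 - 126.244| = 0.856
z = margin / u = 0.856 / 0.3725
z = 2.2980

2.2980


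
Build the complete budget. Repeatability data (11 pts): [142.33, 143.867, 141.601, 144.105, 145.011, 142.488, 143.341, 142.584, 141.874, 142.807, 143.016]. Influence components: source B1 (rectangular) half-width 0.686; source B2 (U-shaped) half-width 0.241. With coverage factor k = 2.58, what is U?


mean = (142.33 + 143.867 + 141.601 + 144.105 + 145.011 + 142.488 + 143.341 + 142.584 + 141.874 + 142.807 + 143.016) / 11 = 143.0021818
s = sqrt(sum((x - mean)^2)/(n-1)) = 1.0138908
u_A = s / sqrt(n) = 1.0138908 / sqrt(11) = 0.30569958
u_B1 = 0.686 / sqrt(3) = 0.39606228
u_B2 = 0.241 / sqrt(2) = 0.17041273
uc = sqrt(0.30569958^2 + 0.39606228^2 + 0.17041273^2) = 0.52854334
U = k * uc = 2.58 * 0.52854334
U = 1.3636

1.3636


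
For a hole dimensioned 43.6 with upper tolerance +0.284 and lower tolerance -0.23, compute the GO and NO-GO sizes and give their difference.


GO = nominal - lower_tol (smallest hole = maximum material condition)
GO = 43.6 - 0.23 = 43.37
NO-GO = nominal + upper_tol (largest hole = least material condition)
NO-GO = 43.6 + 0.284 = 43.884
spread = NO-GO - GO = 43.884 - 43.37 = 0.5140

0.5140


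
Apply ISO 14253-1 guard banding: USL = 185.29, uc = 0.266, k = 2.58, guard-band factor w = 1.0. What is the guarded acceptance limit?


U = k * uc = 2.58 * 0.266 = 0.68628
guard band g = w * U = 1.0 * 0.68628 = 0.68628
AL = USL - g = 185.29 - 0.68628
AL = 184.6037

184.6037


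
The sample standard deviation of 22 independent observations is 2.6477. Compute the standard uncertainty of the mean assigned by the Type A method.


u_A = s / sqrt(n)
u_A = 2.6477 / sqrt(22)
u_A = 2.6477 / 4.6904158
u_A = 0.5645

0.5645


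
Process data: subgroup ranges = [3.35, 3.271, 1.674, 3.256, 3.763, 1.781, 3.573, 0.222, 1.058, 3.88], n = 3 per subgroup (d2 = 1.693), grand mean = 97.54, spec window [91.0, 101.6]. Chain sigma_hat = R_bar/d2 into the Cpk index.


R_bar = (3.35 + 3.271 + 1.674 + 3.256 + 3.763 + 1.781 + 3.573 + 0.222 + 1.058 + 3.88) / 10 = 2.5828
sigma = R_bar / d2 = 2.5828 / 1.693 = 1.5255759
Cp = (USL - LSL)/(6*sigma) = (101.6 - 91.0)/(6*1.5255759) = 1.1580
Cpu = (101.6 - 97.54)/(3*1.5255759) = 0.8871
Cpl = (97.54 - 91.0)/(3*1.5255759) = 1.4290
Cpk = min(Cpu, Cpl) = 0.8871

0.8871
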